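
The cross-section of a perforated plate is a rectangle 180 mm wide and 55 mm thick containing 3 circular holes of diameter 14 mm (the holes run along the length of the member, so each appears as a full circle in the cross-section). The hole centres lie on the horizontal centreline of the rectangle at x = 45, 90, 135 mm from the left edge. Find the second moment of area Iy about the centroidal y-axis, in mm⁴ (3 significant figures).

Iy ≈ 2.61 × 10⁷ mm⁴

Break the section into simple shapes (no overlaps), measuring from the bottom-left corner of the bounding box.
Plate: 180 × 55, A = 9 900 mm², x = 90 mm, Ī = 26 730 000 mm⁴.
Hole 1 (subtracted): ⌀14, A = 153.94 mm², x = 45 mm, Ī = 1885.7 mm⁴.
Hole 2 (subtracted): ⌀14, A = 153.94 mm², x = 90 mm, Ī = 1885.7 mm⁴.
Hole 3 (subtracted): ⌀14, A = 153.94 mm², x = 135 mm, Ī = 1885.7 mm⁴.
By symmetry the centroid is at mid-width, x̄ = 90 mm.
Transfer each piece to the centroidal y-axis using Ī + A·d² with d = x − 90:
  plate: d = 0 mm → contributes +26 730 000 mm⁴
  hole 1: d = -45 mm → contributes −313 610 mm⁴
  hole 2: d = 0 mm → contributes −1885.7 mm⁴
  hole 3: d = 45 mm → contributes −313 610 mm⁴
Total I = 26 100 894 mm⁴.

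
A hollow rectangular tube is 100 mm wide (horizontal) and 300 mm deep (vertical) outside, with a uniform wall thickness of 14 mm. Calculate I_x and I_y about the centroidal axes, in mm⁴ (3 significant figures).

I_x ≈ 1.04 × 10⁸ mm⁴, I_y ≈ 1.65 × 10⁷ mm⁴

Break the section into simple shapes (no overlaps), measuring from the bottom-left corner of the bounding box.
Outer rectangle: 100 × 300, A = 30 000 mm², y = 150 mm, Ī = 225 000 000 mm⁴.
Inner void (subtracted): 72 × 272, A = 19 584 mm², y = 150 mm, Ī = 120 741 888 mm⁴.
By symmetry the centroid is at mid-height, ȳ = 150 mm.
All pieces are centred on the centroidal x-axis, so I = ΣĪ (holes subtracted) = 104 258 112 mm⁴.
Repeating about the centroidal y-axis gives I_y = 16 539 712 mm⁴.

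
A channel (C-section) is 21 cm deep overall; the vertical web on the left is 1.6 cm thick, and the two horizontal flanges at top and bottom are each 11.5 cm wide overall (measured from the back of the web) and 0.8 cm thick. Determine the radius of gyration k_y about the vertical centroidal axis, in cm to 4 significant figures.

Break the section into simple shapes (no overlaps), measuring from the bottom-left corner of the bounding box.
Web: 1.6 × 21, A = 33.6 cm², x = 0.8 cm, Ī = 7.168 cm⁴.
Top flange (beyond web): 9.9 × 0.8, A = 7.92 cm², x = 6.55 cm, Ī = 64.6866 cm⁴.
Bottom flange (beyond web): 9.9 × 0.8, A = 7.92 cm², x = 6.55 cm, Ī = 64.6866 cm⁴.
Centroid: x̄ = ΣA·x / ΣA = 2.64223 cm.
Transfer each piece to the vertical centroidal axis using Ī + A·d² with d = x − 2.64223:
  web: d = -1.84223 cm → contributes +121.2 cm⁴
  top flange (beyond web): d = 3.90777 cm → contributes +185.63 cm⁴
  bottom flange (beyond web): d = 3.90777 cm → contributes +185.63 cm⁴
Total I = 492.461 cm⁴.
Radius of gyration: k = √(I/A) = √(492.461 / 49.44) = 3.15607 cm.

k_y ≈ 3.156 cm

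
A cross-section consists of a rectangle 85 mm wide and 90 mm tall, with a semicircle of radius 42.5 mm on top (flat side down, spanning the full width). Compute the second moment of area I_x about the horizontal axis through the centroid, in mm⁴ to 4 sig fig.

I_x ≈ 1.375 × 10⁷ mm⁴

Decompose the section into non-overlapping parts with the origin at the bottom-left of its bounding rectangle.
Rectangular body: 85 × 90, A = 7 650 mm², y = 45 mm, Ī = 5 163 750 mm⁴.
Semicircular cap: semicircle r = 42.5, A = 2837.25 mm², y = 108.038 mm, Ī = 358 086 mm⁴.
Centroid: ȳ = ΣA·y / ΣA = 62.0544 mm.
Transfer each piece to the horizontal axis through the centroid using Ī + A·d² with d = y − 62.0544:
  rectangular body: d = -17.0544 mm → contributes +7 388 762 mm⁴
  semicircular cap: d = 45.9832 mm → contributes +6 357 324 mm⁴
Total I = 13 746 086 mm⁴.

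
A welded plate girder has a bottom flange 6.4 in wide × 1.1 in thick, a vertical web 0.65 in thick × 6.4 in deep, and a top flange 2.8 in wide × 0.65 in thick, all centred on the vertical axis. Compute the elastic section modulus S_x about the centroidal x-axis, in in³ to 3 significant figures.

Treat the section as a set of non-overlapping primitives; coordinates are from the bounding-box lower-left.
Bottom plate: 6.4 × 1.1, A = 7.04 in², y = 0.55 in, Ī = 0.70987 in⁴.
Web plate: 0.65 × 6.4, A = 4.16 in², y = 4.3 in, Ī = 14.199 in⁴.
Top plate: 2.8 × 0.65, A = 1.82 in², y = 7.825 in, Ī = 0.064079 in⁴.
Centroid: ȳ = ΣA·y / ΣA = 2.7651 in.
Transfer each piece to the centroidal x-axis using Ī + A·d² with d = y − 2.7651:
  bottom plate: d = -2.2151 in → contributes +35.253 in⁴
  web plate: d = 1.5349 in → contributes +24 in⁴
  top plate: d = 5.0599 in → contributes +46.661 in⁴
Total I = 105.91 in⁴.
Extreme fibre distance c = 5.3849 in; S = I/c = 19.669 in³.

S_x ≈ 19.7 in³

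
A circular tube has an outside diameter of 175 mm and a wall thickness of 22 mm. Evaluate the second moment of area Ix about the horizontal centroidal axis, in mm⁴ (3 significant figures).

Ix ≈ 3.16 × 10⁷ mm⁴

Decompose the section into non-overlapping parts with the origin at the bottom-left of its bounding rectangle.
Outer circle: ⌀175, A = 24 053 mm², y = 87.5 mm, Ī = 46 038 598 mm⁴.
Bore (subtracted): ⌀131, A = 13 478 mm², y = 87.5 mm, Ī = 14 456 231 mm⁴.
By symmetry the centroid is at mid-height, ȳ = 87.5 mm.
All pieces are centred on the horizontal centroidal axis, so I = ΣĪ (holes subtracted) = 31 582 367 mm⁴.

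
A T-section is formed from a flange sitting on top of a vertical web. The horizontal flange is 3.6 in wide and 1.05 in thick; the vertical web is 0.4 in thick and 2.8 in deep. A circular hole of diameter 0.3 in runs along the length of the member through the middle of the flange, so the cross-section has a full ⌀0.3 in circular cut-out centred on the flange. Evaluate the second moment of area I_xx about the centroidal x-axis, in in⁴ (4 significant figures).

Treat the section as a set of non-overlapping primitives; coordinates are from the bounding-box lower-left.
Flange: 3.6 × 1.05, A = 3.78 in², y = 3.325 in, Ī = 0.347288 in⁴.
Web: 0.4 × 2.8, A = 1.12 in², y = 1.4 in, Ī = 0.731733 in⁴.
Hole (subtracted): ⌀0.3, A = 0.0706858 in², y = 3.325 in, Ī = 0.000397608 in⁴.
Centroid: ȳ = ΣA·y / ΣA = 2.87856 in.
Transfer each piece to the centroidal x-axis using Ī + A·d² with d = y − 2.87856:
  flange: d = 0.44644 in → contributes +1.10067 in⁴
  web: d = -1.47856 in → contributes +3.18021 in⁴
  hole: d = 0.44644 in → contributes −0.0144859 in⁴
Total I = 4.2664 in⁴.

I_xx ≈ 4.266 in⁴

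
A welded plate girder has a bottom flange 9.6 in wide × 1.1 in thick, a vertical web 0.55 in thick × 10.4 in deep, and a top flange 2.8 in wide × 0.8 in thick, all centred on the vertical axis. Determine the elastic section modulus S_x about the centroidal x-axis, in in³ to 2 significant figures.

S_x ≈ 40 in³

Split into non-overlapping primitives; take the origin at the lower-left of the bounding box.
Bottom plate: 9.6 × 1.1, A = 10.56 in², y = 0.55 in, Ī = 1.065 in⁴.
Web plate: 0.55 × 10.4, A = 5.72 in², y = 6.3 in, Ī = 51.56 in⁴.
Top plate: 2.8 × 0.8, A = 2.24 in², y = 11.9 in, Ī = 0.1195 in⁴.
Centroid: ȳ = ΣA·y / ΣA = 3.699 in.
Transfer each piece to the centroidal x-axis using Ī + A·d² with d = y − 3.699:
  bottom plate: d = -3.149 in → contributes +105.8 in⁴
  web plate: d = 2.601 in → contributes +90.26 in⁴
  top plate: d = 8.201 in → contributes +150.8 in⁴
Total I = 346.8 in⁴.
Extreme fibre distance c = 8.601 in; S = I/c = 40.32 in³.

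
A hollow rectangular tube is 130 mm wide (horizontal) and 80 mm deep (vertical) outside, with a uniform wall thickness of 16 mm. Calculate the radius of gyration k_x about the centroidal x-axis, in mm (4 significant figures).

Break the section into simple shapes (no overlaps), measuring from the bottom-left corner of the bounding box.
Outer rectangle: 130 × 80, A = 10 400 mm², y = 40 mm, Ī = 5 546 667 mm⁴.
Inner void (subtracted): 98 × 48, A = 4 704 mm², y = 40 mm, Ī = 903 168 mm⁴.
By symmetry the centroid is at mid-height, ȳ = 40 mm.
All pieces are centred on the centroidal x-axis, so I = ΣĪ (holes subtracted) = 4 643 499 mm⁴.
Radius of gyration: k = √(I/A) = √(4 643 499 / 5 696) = 28.5521 mm.

k_x ≈ 28.55 mm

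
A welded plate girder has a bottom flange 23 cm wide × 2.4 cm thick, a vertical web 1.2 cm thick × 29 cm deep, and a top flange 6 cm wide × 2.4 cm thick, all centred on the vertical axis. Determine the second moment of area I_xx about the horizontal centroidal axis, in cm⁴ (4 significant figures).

Break the section into simple shapes (no overlaps), measuring from the bottom-left corner of the bounding box.
Bottom plate: 23 × 2.4, A = 55.2 cm², y = 1.2 cm, Ī = 26.496 cm⁴.
Web plate: 1.2 × 29, A = 34.8 cm², y = 16.9 cm, Ī = 2438.9 cm⁴.
Top plate: 6 × 2.4, A = 14.4 cm², y = 32.6 cm, Ī = 6.912 cm⁴.
Centroid: ȳ = ΣA·y / ΣA = 10.7644 cm.
Transfer each piece to the horizontal centroidal axis using Ī + A·d² with d = y − 10.7644:
  bottom plate: d = -9.56437 cm → contributes +5076.03 cm⁴
  web plate: d = 6.13563 cm → contributes +3748.98 cm⁴
  top plate: d = 21.8356 cm → contributes +6872.76 cm⁴
Total I = 15697.8 cm⁴.

I_xx ≈ 1.570 × 10⁴ cm⁴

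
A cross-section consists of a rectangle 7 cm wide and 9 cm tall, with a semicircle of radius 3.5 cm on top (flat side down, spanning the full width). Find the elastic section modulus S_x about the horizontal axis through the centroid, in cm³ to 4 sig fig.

Split into non-overlapping primitives; take the origin at the lower-left of the bounding box.
Rectangular body: 7 × 9, A = 63 cm², y = 4.5 cm, Ī = 425.25 cm⁴.
Semicircular cap: semicircle r = 3.5, A = 19.2423 cm², y = 10.4854 cm, Ī = 16.4704 cm⁴.
Centroid: ȳ = ΣA·y / ΣA = 5.90042 cm.
Transfer each piece to the horizontal axis through the centroid using Ī + A·d² with d = y − 5.90042:
  rectangular body: d = -1.40042 cm → contributes +548.804 cm⁴
  semicircular cap: d = 4.58503 cm → contributes +420.99 cm⁴
Total I = 969.794 cm⁴.
Extreme fibre distance c = 6.59958 cm; S = I/c = 146.948 cm³.

S_x ≈ 146.9 cm³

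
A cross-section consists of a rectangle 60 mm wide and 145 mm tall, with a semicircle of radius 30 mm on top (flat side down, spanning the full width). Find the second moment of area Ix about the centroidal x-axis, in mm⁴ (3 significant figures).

Ix ≈ 2.42 × 10⁷ mm⁴

Break the section into simple shapes (no overlaps), measuring from the bottom-left corner of the bounding box.
Rectangular body: 60 × 145, A = 8 700 mm², y = 72.5 mm, Ī = 15 243 125 mm⁴.
Semicircular cap: semicircle r = 30, A = 1413.7 mm², y = 157.73 mm, Ī = 88 903 mm⁴.
Centroid: ȳ = ΣA·y / ΣA = 84.414 mm.
Transfer each piece to the centroidal x-axis using Ī + A·d² with d = y − 84.414:
  rectangular body: d = -11.914 mm → contributes +16 478 025 mm⁴
  semicircular cap: d = 73.318 mm → contributes +7 688 468 mm⁴
Total I = 24 166 493 mm⁴.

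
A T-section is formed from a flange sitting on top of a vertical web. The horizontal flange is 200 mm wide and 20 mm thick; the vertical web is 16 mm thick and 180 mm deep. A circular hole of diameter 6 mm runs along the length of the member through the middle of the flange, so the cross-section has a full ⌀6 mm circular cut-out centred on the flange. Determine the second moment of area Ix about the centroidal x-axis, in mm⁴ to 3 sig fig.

Break the section into simple shapes (no overlaps), measuring from the bottom-left corner of the bounding box.
Flange: 200 × 20, A = 4 000 mm², y = 190 mm, Ī = 133 333 mm⁴.
Web: 16 × 180, A = 2 880 mm², y = 90 mm, Ī = 7 776 000 mm⁴.
Hole (subtracted): ⌀6, A = 28.274 mm², y = 190 mm, Ī = 63.617 mm⁴.
Centroid: ȳ = ΣA·y / ΣA = 147.97 mm.
Transfer each piece to the centroidal x-axis using Ī + A·d² with d = y − 147.97:
  flange: d = 42.033 mm → contributes +7 200 495 mm⁴
  web: d = -57.967 mm → contributes +17 453 230 mm⁴
  hole: d = 42.033 mm → contributes −50 018 mm⁴
Total I = 24 603 706 mm⁴.

Ix ≈ 2.46 × 10⁷ mm⁴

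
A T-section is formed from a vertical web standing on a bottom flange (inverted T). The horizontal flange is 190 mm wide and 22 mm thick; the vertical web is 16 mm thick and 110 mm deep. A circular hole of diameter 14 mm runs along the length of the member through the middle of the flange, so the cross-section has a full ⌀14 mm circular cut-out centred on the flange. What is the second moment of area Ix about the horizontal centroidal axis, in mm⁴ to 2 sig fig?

Ix ≈ 7.3 × 10⁶ mm⁴

Break the section into simple shapes (no overlaps), measuring from the bottom-left corner of the bounding box.
Flange: 190 × 22, A = 4 180 mm², y = 11 mm, Ī = 168 593 mm⁴.
Web: 16 × 110, A = 1 760 mm², y = 77 mm, Ī = 1 774 667 mm⁴.
Hole (subtracted): ⌀14, A = 153.9 mm², y = 11 mm, Ī = 1 886 mm⁴.
Centroid: ȳ = ΣA·y / ΣA = 31.08 mm.
Transfer each piece to the horizontal centroidal axis using Ī + A·d² with d = y − 31.08:
  flange: d = -20.08 mm → contributes +1 853 296 mm⁴
  web: d = 45.92 mm → contributes +5 486 558 mm⁴
  hole: d = -20.08 mm → contributes −63 929 mm⁴
Total I = 7 275 926 mm⁴.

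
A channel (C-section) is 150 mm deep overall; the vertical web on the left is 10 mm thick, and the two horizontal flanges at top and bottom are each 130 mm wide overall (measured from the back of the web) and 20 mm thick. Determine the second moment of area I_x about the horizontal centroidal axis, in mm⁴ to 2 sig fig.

I_x ≈ 2.3 × 10⁷ mm⁴

Break the section into simple shapes (no overlaps), measuring from the bottom-left corner of the bounding box.
Web: 10 × 150, A = 1 500 mm², y = 75 mm, Ī = 2 812 500 mm⁴.
Top flange (beyond web): 120 × 20, A = 2 400 mm², y = 140 mm, Ī = 80 000 mm⁴.
Bottom flange (beyond web): 120 × 20, A = 2 400 mm², y = 10 mm, Ī = 80 000 mm⁴.
By symmetry the centroid is at mid-height, ȳ = 75 mm.
Transfer each piece to the horizontal centroidal axis using Ī + A·d² with d = y − 75:
  web: d = 0 mm → contributes +2 812 500 mm⁴
  top flange (beyond web): d = 65 mm → contributes +10 220 000 mm⁴
  bottom flange (beyond web): d = -65 mm → contributes +10 220 000 mm⁴
Total I = 23 252 500 mm⁴.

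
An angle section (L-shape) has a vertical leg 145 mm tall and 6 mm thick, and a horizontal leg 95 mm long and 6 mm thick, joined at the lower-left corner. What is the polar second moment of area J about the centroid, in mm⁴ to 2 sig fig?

J ≈ 4.2 × 10⁶ mm⁴

Decompose the section into non-overlapping parts with the origin at the bottom-left of its bounding rectangle.
Vertical leg: 6 × 145, A = 870 mm², y = 72.5 mm, Ī = 1 524 313 mm⁴.
Horizontal leg (remainder): 89 × 6, A = 534 mm², y = 3 mm, Ī = 1 602 mm⁴.
Centroid: ȳ = ΣA·y / ΣA = 46.07 mm.
Transfer each piece to the centroidal x-axis using Ī + A·d² with d = y − 46.07:
  vertical leg: d = 26.43 mm → contributes +2 132 220 mm⁴
  horizontal leg (remainder): d = -43.07 mm → contributes +992 012 mm⁴
Total I = 3 124 232 mm⁴.
For the y-axis: x̄ = 21.07 mm.
Repeating about the centroidal y-axis gives I_y = 1 101 682 mm⁴.
Polar second moment: J = I_x + I_y = 4 225 914 mm⁴.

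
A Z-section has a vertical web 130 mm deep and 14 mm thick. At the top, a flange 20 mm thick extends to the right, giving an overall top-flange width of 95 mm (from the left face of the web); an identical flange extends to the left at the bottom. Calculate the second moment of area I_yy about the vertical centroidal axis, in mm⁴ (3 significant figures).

I_yy ≈ 9.11 × 10⁶ mm⁴

Treat the section as a set of non-overlapping primitives; coordinates are from the bounding-box lower-left.
Web: 14 × 130, A = 1 820 mm², x = 88 mm, Ī = 29 727 mm⁴.
Top flange (beyond web): 81 × 20, A = 1 620 mm², x = 135.5 mm, Ī = 885 735 mm⁴.
Bottom flange (beyond web): 81 × 20, A = 1 620 mm², x = 40.5 mm, Ī = 885 735 mm⁴.
Centroid: x̄ = ΣA·x / ΣA = 88 mm.
Transfer each piece to the vertical centroidal axis using Ī + A·d² with d = x − 88:
  web: d = 0 mm → contributes +29 727 mm⁴
  top flange (beyond web): d = 47.5 mm → contributes +4 540 860 mm⁴
  bottom flange (beyond web): d = -47.5 mm → contributes +4 540 860 mm⁴
Total I = 9 111 447 mm⁴.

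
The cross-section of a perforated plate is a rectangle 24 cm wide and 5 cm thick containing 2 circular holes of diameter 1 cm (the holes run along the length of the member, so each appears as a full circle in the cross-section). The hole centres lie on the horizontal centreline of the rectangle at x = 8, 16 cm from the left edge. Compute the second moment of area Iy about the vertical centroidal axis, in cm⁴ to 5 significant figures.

Split into non-overlapping primitives; take the origin at the lower-left of the bounding box.
Plate: 24 × 5, A = 120 cm², x = 12 cm, Ī = 5 760 cm⁴.
Hole 1 (subtracted): ⌀1, A = 0.7853982 cm², x = 8 cm, Ī = 0.04908739 cm⁴.
Hole 2 (subtracted): ⌀1, A = 0.7853982 cm², x = 16 cm, Ī = 0.04908739 cm⁴.
By symmetry the centroid is at mid-width, x̄ = 12 cm.
Transfer each piece to the vertical centroidal axis using Ī + A·d² with d = x − 12:
  plate: d = 0 cm → contributes +5 760 cm⁴
  hole 1: d = -4 cm → contributes −12.61546 cm⁴
  hole 2: d = 4 cm → contributes −12.61546 cm⁴
Total I = 5734.769 cm⁴.

Iy ≈ 5734.8 cm⁴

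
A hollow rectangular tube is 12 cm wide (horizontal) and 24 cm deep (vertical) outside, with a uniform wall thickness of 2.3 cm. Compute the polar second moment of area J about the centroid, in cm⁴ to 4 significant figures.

Decompose the section into non-overlapping parts with the origin at the bottom-left of its bounding rectangle.
Outer rectangle: 12 × 24, A = 288 cm², y = 12 cm, Ī = 13 824 cm⁴.
Inner void (subtracted): 7.4 × 19.4, A = 143.56 cm², y = 12 cm, Ī = 4502.52 cm⁴.
By symmetry the centroid is at mid-height, ȳ = 12 cm.
All pieces are centred on the centroidal x-axis, so I = ΣĪ (holes subtracted) = 9321.48 cm⁴.
Repeating about the centroidal y-axis gives I_y = 2800.89 cm⁴.
Polar second moment: J = I_x + I_y = 12122.4 cm⁴.

J ≈ 1.212 × 10⁴ cm⁴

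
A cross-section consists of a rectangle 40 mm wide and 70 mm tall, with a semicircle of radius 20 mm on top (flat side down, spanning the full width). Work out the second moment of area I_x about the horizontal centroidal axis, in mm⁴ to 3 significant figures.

I_x ≈ 2.13 × 10⁶ mm⁴

Decompose the section into non-overlapping parts with the origin at the bottom-left of its bounding rectangle.
Rectangular body: 40 × 70, A = 2 800 mm², y = 35 mm, Ī = 1 143 333 mm⁴.
Semicircular cap: semicircle r = 20, A = 628.32 mm², y = 78.488 mm, Ī = 17 561 mm⁴.
Centroid: ȳ = ΣA·y / ΣA = 42.97 mm.
Transfer each piece to the horizontal centroidal axis using Ī + A·d² with d = y − 42.97:
  rectangular body: d = -7.9702 mm → contributes +1 321 202 mm⁴
  semicircular cap: d = 35.518 mm → contributes +810 204 mm⁴
Total I = 2 131 406 mm⁴.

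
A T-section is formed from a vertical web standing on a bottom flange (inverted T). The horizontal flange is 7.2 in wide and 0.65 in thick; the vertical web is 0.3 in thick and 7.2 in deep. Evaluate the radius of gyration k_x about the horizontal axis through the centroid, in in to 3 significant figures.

k_x ≈ 2.17 in

Decompose the section into non-overlapping parts with the origin at the bottom-left of its bounding rectangle.
Flange: 7.2 × 0.65, A = 4.68 in², y = 0.325 in, Ī = 0.16478 in⁴.
Web: 0.3 × 7.2, A = 2.16 in², y = 4.25 in, Ī = 9.3312 in⁴.
Centroid: ȳ = ΣA·y / ΣA = 1.5645 in.
Transfer each piece to the horizontal axis through the centroid using Ī + A·d² with d = y − 1.5645:
  flange: d = -1.2395 in → contributes +7.3546 in⁴
  web: d = 2.6855 in → contributes +24.909 in⁴
Total I = 32.264 in⁴.
Radius of gyration: k = √(I/A) = √(32.264 / 6.84) = 2.1719 in.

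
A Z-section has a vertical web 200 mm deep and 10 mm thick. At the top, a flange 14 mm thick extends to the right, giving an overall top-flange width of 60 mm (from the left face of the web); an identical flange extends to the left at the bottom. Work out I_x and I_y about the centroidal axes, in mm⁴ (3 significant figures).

Split into non-overlapping primitives; take the origin at the lower-left of the bounding box.
Web: 10 × 200, A = 2 000 mm², y = 100 mm, Ī = 6 666 667 mm⁴.
Top flange (beyond web): 50 × 14, A = 700 mm², y = 193 mm, Ī = 11 433 mm⁴.
Bottom flange (beyond web): 50 × 14, A = 700 mm², y = 7 mm, Ī = 11 433 mm⁴.
Centroid: ȳ = ΣA·y / ΣA = 100 mm.
Transfer each piece to the centroidal x-axis using Ī + A·d² with d = y − 100:
  web: d = 0 mm → contributes +6 666 667 mm⁴
  top flange (beyond web): d = 93 mm → contributes +6 065 733 mm⁴
  bottom flange (beyond web): d = -93 mm → contributes +6 065 733 mm⁴
Total I = 18 798 133 mm⁴.
For the y-axis: x̄ = 55 mm.
Repeating about the centroidal y-axis gives I_y = 1 568 333 mm⁴.

I_x ≈ 1.88 × 10⁷ mm⁴, I_y ≈ 1.57 × 10⁶ mm⁴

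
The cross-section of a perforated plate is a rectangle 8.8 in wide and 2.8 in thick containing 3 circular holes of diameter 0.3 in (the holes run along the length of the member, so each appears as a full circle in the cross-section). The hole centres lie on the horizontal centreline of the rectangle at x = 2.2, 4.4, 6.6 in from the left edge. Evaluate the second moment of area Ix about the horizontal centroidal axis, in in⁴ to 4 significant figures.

Break the section into simple shapes (no overlaps), measuring from the bottom-left corner of the bounding box.
Plate: 8.8 × 2.8, A = 24.64 in², y = 1.4 in, Ī = 16.0981 in⁴.
Hole 1 (subtracted): ⌀0.3, A = 0.0706858 in², y = 1.4 in, Ī = 0.000397608 in⁴.
Hole 2 (subtracted): ⌀0.3, A = 0.0706858 in², y = 1.4 in, Ī = 0.000397608 in⁴.
Hole 3 (subtracted): ⌀0.3, A = 0.0706858 in², y = 1.4 in, Ī = 0.000397608 in⁴.
By symmetry the centroid is at mid-height, ȳ = 1.4 in.
All pieces are centred on the horizontal centroidal axis, so I = ΣĪ (holes subtracted) = 16.0969 in⁴.

Ix ≈ 16.10 in⁴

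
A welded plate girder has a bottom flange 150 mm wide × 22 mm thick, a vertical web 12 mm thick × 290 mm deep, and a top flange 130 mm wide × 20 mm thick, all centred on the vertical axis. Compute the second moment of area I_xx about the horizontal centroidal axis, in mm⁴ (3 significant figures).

Split into non-overlapping primitives; take the origin at the lower-left of the bounding box.
Bottom plate: 150 × 22, A = 3 300 mm², y = 11 mm, Ī = 133 100 mm⁴.
Web plate: 12 × 290, A = 3 480 mm², y = 167 mm, Ī = 24 389 000 mm⁴.
Top plate: 130 × 20, A = 2 600 mm², y = 322 mm, Ī = 86 667 mm⁴.
Centroid: ȳ = ΣA·y / ΣA = 155.08 mm.
Transfer each piece to the horizontal centroidal axis using Ī + A·d² with d = y − 155.08:
  bottom plate: d = -144.08 mm → contributes +68 638 926 mm⁴
  web plate: d = 11.919 mm → contributes +24 883 376 mm⁴
  top plate: d = 166.92 mm → contributes +72 527 723 mm⁴
Total I = 166 050 025 mm⁴.

I_xx ≈ 1.66 × 10⁸ mm⁴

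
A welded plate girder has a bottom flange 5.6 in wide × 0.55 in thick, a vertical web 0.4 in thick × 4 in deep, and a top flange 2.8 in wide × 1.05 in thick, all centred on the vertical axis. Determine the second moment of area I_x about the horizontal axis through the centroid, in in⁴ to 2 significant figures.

Decompose the section into non-overlapping parts with the origin at the bottom-left of its bounding rectangle.
Bottom plate: 5.6 × 0.55, A = 3.08 in², y = 0.275 in, Ī = 0.07764 in⁴.
Web plate: 0.4 × 4, A = 1.6 in², y = 2.55 in, Ī = 2.133 in⁴.
Top plate: 2.8 × 1.05, A = 2.94 in², y = 5.075 in, Ī = 0.2701 in⁴.
Centroid: ȳ = ΣA·y / ΣA = 2.605 in.
Transfer each piece to the horizontal axis through the centroid using Ī + A·d² with d = y − 2.605:
  bottom plate: d = -2.33 in → contributes +16.79 in⁴
  web plate: d = -0.05466 in → contributes +2.138 in⁴
  top plate: d = 2.47 in → contributes +18.21 in⁴
Total I = 37.14 in⁴.

I_x ≈ 37 in⁴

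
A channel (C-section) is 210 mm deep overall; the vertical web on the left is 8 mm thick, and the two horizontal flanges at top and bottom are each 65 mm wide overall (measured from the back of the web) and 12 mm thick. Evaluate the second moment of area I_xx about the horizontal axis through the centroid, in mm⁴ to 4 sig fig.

Break the section into simple shapes (no overlaps), measuring from the bottom-left corner of the bounding box.
Web: 8 × 210, A = 1 680 mm², y = 105 mm, Ī = 6 174 000 mm⁴.
Top flange (beyond web): 57 × 12, A = 684 mm², y = 204 mm, Ī = 8 208 mm⁴.
Bottom flange (beyond web): 57 × 12, A = 684 mm², y = 6 mm, Ī = 8 208 mm⁴.
By symmetry the centroid is at mid-height, ȳ = 105 mm.
Transfer each piece to the horizontal axis through the centroid using Ī + A·d² with d = y − 105:
  web: d = 0 mm → contributes +6 174 000 mm⁴
  top flange (beyond web): d = 99 mm → contributes +6 712 092 mm⁴
  bottom flange (beyond web): d = -99 mm → contributes +6 712 092 mm⁴
Total I = 19 598 184 mm⁴.

I_xx ≈ 1.960 × 10⁷ mm⁴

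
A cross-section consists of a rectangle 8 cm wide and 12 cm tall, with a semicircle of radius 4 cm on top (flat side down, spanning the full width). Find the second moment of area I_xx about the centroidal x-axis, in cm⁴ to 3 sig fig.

Decompose the section into non-overlapping parts with the origin at the bottom-left of its bounding rectangle.
Rectangular body: 8 × 12, A = 96 cm², y = 6 cm, Ī = 1 152 cm⁴.
Semicircular cap: semicircle r = 4, A = 25.133 cm², y = 13.698 cm, Ī = 28.098 cm⁴.
Centroid: ȳ = ΣA·y / ΣA = 7.5971 cm.
Transfer each piece to the centroidal x-axis using Ī + A·d² with d = y − 7.5971:
  rectangular body: d = -1.5971 cm → contributes +1396.9 cm⁴
  semicircular cap: d = 6.1005 cm → contributes +963.45 cm⁴
Total I = 2360.3 cm⁴.

I_xx ≈ 2360 cm⁴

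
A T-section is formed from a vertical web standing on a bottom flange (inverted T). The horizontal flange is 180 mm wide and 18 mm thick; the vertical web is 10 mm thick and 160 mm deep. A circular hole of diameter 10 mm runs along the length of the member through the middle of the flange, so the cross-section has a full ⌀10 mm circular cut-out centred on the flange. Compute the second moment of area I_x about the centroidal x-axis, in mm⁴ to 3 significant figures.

I_x ≈ 1.19 × 10⁷ mm⁴

Treat the section as a set of non-overlapping primitives; coordinates are from the bounding-box lower-left.
Flange: 180 × 18, A = 3 240 mm², y = 9 mm, Ī = 87 480 mm⁴.
Web: 10 × 160, A = 1 600 mm², y = 98 mm, Ī = 3 413 333 mm⁴.
Hole (subtracted): ⌀10, A = 78.54 mm², y = 9 mm, Ī = 490.87 mm⁴.
Centroid: ȳ = ΣA·y / ΣA = 38.907 mm.
Transfer each piece to the centroidal x-axis using Ī + A·d² with d = y − 38.907:
  flange: d = -29.907 mm → contributes +2 985 389 mm⁴
  web: d = 59.093 mm → contributes +9 000 545 mm⁴
  hole: d = -29.907 mm → contributes −70 738 mm⁴
Total I = 11 915 195 mm⁴.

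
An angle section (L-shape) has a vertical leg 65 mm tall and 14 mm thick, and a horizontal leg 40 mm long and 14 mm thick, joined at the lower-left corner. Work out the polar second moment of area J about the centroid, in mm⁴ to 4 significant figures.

J ≈ 6.348 × 10⁵ mm⁴

Treat the section as a set of non-overlapping primitives; coordinates are from the bounding-box lower-left.
Vertical leg: 14 × 65, A = 910 mm², y = 32.5 mm, Ī = 320 396 mm⁴.
Horizontal leg (remainder): 26 × 14, A = 364 mm², y = 7 mm, Ī = 5945.33 mm⁴.
Centroid: ȳ = ΣA·y / ΣA = 25.2143 mm.
Transfer each piece to the centroidal x-axis using Ī + A·d² with d = y − 25.2143:
  vertical leg: d = 7.28571 mm → contributes +368 700 mm⁴
  horizontal leg (remainder): d = -18.2143 mm → contributes +126 706 mm⁴
Total I = 495 406 mm⁴.
For the y-axis: x̄ = 12.7143 mm.
Repeating about the centroidal y-axis gives I_y = 139 369 mm⁴.
Polar second moment: J = I_x + I_y = 634 775 mm⁴.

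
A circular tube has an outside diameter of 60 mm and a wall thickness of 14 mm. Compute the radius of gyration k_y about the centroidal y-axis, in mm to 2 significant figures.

Treat the section as a set of non-overlapping primitives; coordinates are from the bounding-box lower-left.
Outer circle: ⌀60, A = 2 827 mm², x = 30 mm, Ī = 636 173 mm⁴.
Bore (subtracted): ⌀32, A = 804.2 mm², x = 30 mm, Ī = 51 472 mm⁴.
By symmetry the centroid is at mid-width, x̄ = 30 mm.
All pieces are centred on the centroidal y-axis, so I = ΣĪ (holes subtracted) = 584 701 mm⁴.
Radius of gyration: k = √(I/A) = √(584 701 / 2 023) = 17 mm.

k_y ≈ 17 mm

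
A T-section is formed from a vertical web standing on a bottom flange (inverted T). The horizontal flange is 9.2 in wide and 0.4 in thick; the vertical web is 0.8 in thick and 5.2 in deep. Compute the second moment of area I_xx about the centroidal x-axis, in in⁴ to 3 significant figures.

Break the section into simple shapes (no overlaps), measuring from the bottom-left corner of the bounding box.
Flange: 9.2 × 0.4, A = 3.68 in², y = 0.2 in, Ī = 0.049067 in⁴.
Web: 0.8 × 5.2, A = 4.16 in², y = 3 in, Ī = 9.3739 in⁴.
Centroid: ȳ = ΣA·y / ΣA = 1.6857 in.
Transfer each piece to the centroidal x-axis using Ī + A·d² with d = y − 1.6857:
  flange: d = -1.4857 in → contributes +8.1721 in⁴
  web: d = 1.3143 in → contributes +16.56 in⁴
Total I = 24.732 in⁴.

I_xx ≈ 24.7 in⁴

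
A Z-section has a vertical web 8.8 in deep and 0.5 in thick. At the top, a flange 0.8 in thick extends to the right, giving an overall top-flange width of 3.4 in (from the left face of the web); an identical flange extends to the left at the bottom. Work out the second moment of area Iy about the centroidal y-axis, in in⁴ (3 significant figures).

Iy ≈ 16.8 in⁴

Split into non-overlapping primitives; take the origin at the lower-left of the bounding box.
Web: 0.5 × 8.8, A = 4.4 in², x = 3.15 in, Ī = 0.091667 in⁴.
Top flange (beyond web): 2.9 × 0.8, A = 2.32 in², x = 4.85 in, Ī = 1.6259 in⁴.
Bottom flange (beyond web): 2.9 × 0.8, A = 2.32 in², x = 1.45 in, Ī = 1.6259 in⁴.
Centroid: x̄ = ΣA·x / ΣA = 3.15 in.
Transfer each piece to the centroidal y-axis using Ī + A·d² with d = x − 3.15:
  web: d = 0 in → contributes +0.091667 in⁴
  top flange (beyond web): d = 1.7 in → contributes +8.3307 in⁴
  bottom flange (beyond web): d = -1.7 in → contributes +8.3307 in⁴
Total I = 16.753 in⁴.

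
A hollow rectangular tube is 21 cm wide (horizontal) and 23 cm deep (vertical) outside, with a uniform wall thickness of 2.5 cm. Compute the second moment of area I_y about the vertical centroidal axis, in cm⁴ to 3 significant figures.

I_y ≈ 1.16 × 10⁴ cm⁴

Split into non-overlapping primitives; take the origin at the lower-left of the bounding box.
Outer rectangle: 21 × 23, A = 483 cm², x = 10.5 cm, Ī = 17 750 cm⁴.
Inner void (subtracted): 16 × 18, A = 288 cm², x = 10.5 cm, Ī = 6 144 cm⁴.
By symmetry the centroid is at mid-width, x̄ = 10.5 cm.
All pieces are centred on the vertical centroidal axis, so I = ΣĪ (holes subtracted) = 11 606 cm⁴.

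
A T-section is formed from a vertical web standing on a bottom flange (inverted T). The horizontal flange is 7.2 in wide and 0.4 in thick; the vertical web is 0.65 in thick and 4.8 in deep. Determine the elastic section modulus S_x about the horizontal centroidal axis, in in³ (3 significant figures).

S_x ≈ 4.43 in³

Treat the section as a set of non-overlapping primitives; coordinates are from the bounding-box lower-left.
Flange: 7.2 × 0.4, A = 2.88 in², y = 0.2 in, Ī = 0.0384 in⁴.
Web: 0.65 × 4.8, A = 3.12 in², y = 2.8 in, Ī = 5.9904 in⁴.
Centroid: ȳ = ΣA·y / ΣA = 1.552 in.
Transfer each piece to the horizontal centroidal axis using Ī + A·d² with d = y − 1.552:
  flange: d = -1.352 in → contributes +5.3028 in⁴
  web: d = 1.248 in → contributes +10.85 in⁴
Total I = 16.153 in⁴.
Extreme fibre distance c = 3.648 in; S = I/c = 4.4278 in³.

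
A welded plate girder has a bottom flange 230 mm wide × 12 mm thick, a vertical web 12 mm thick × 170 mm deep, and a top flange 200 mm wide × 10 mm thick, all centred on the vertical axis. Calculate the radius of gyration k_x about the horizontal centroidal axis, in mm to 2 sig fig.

k_x ≈ 80 mm

Treat the section as a set of non-overlapping primitives; coordinates are from the bounding-box lower-left.
Bottom plate: 230 × 12, A = 2 760 mm², y = 6 mm, Ī = 33 120 mm⁴.
Web plate: 12 × 170, A = 2 040 mm², y = 97 mm, Ī = 4 913 000 mm⁴.
Top plate: 200 × 10, A = 2 000 mm², y = 187 mm, Ī = 16 667 mm⁴.
Centroid: ȳ = ΣA·y / ΣA = 86.54 mm.
Transfer each piece to the horizontal centroidal axis using Ī + A·d² with d = y − 86.54:
  bottom plate: d = -80.54 mm → contributes +17 934 297 mm⁴
  web plate: d = 10.46 mm → contributes +5 136 401 mm⁴
  top plate: d = 100.5 mm → contributes +20 202 981 mm⁴
Total I = 43 273 678 mm⁴.
Radius of gyration: k = √(I/A) = √(43 273 678 / 6 800) = 79.77 mm.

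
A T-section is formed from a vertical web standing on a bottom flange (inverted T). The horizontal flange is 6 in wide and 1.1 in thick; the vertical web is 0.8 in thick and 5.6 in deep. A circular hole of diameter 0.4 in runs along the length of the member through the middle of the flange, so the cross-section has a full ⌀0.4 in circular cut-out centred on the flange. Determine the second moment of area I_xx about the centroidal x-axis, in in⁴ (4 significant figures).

Break the section into simple shapes (no overlaps), measuring from the bottom-left corner of the bounding box.
Flange: 6 × 1.1, A = 6.6 in², y = 0.55 in, Ī = 0.6655 in⁴.
Web: 0.8 × 5.6, A = 4.48 in², y = 3.9 in, Ī = 11.7077 in⁴.
Hole (subtracted): ⌀0.4, A = 0.125664 in², y = 0.55 in, Ī = 0.00125664 in⁴.
Centroid: ȳ = ΣA·y / ΣA = 1.92005 in.
Transfer each piece to the centroidal x-axis using Ī + A·d² with d = y − 1.92005:
  flange: d = -1.37005 in → contributes +13.054 in⁴
  web: d = 1.97995 in → contributes +29.2702 in⁴
  hole: d = -1.37005 in → contributes −0.237132 in⁴
Total I = 42.0871 in⁴.

I_xx ≈ 42.09 in⁴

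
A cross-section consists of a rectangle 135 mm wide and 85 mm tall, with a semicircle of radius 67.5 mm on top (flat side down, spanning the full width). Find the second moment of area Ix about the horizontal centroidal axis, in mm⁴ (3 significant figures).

Split into non-overlapping primitives; take the origin at the lower-left of the bounding box.
Rectangular body: 135 × 85, A = 11 475 mm², y = 42.5 mm, Ī = 6 908 906 mm⁴.
Semicircular cap: semicircle r = 67.5, A = 7156.9 mm², y = 113.65 mm, Ī = 2 278 490 mm⁴.
Centroid: ȳ = ΣA·y / ΣA = 69.829 mm.
Transfer each piece to the horizontal centroidal axis using Ī + A·d² with d = y − 69.829:
  rectangular body: d = -27.329 mm → contributes +15 479 589 mm⁴
  semicircular cap: d = 43.818 mm → contributes +16 020 197 mm⁴
Total I = 31 499 785 mm⁴.

Ix ≈ 3.15 × 10⁷ mm⁴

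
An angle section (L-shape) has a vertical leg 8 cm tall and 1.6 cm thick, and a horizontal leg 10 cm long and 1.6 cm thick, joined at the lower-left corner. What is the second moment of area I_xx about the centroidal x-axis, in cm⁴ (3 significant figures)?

Treat the section as a set of non-overlapping primitives; coordinates are from the bounding-box lower-left.
Vertical leg: 1.6 × 8, A = 12.8 cm², y = 4 cm, Ī = 68.267 cm⁴.
Horizontal leg (remainder): 8.4 × 1.6, A = 13.44 cm², y = 0.8 cm, Ī = 2.8672 cm⁴.
Centroid: ȳ = ΣA·y / ΣA = 2.361 cm.
Transfer each piece to the centroidal x-axis using Ī + A·d² with d = y − 2.361:
  vertical leg: d = 1.639 cm → contributes +102.65 cm⁴
  horizontal leg (remainder): d = -1.561 cm → contributes +35.616 cm⁴
Total I = 138.27 cm⁴.

I_xx ≈ 138 cm⁴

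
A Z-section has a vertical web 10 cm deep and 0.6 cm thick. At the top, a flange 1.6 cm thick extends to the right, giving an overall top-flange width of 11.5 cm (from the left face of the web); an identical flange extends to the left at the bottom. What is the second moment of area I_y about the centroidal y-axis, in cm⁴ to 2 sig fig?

I_y ≈ 1500 cm⁴

Decompose the section into non-overlapping parts with the origin at the bottom-left of its bounding rectangle.
Web: 0.6 × 10, A = 6 cm², x = 11.2 cm, Ī = 0.18 cm⁴.
Top flange (beyond web): 10.9 × 1.6, A = 17.44 cm², x = 16.95 cm, Ī = 172.7 cm⁴.
Bottom flange (beyond web): 10.9 × 1.6, A = 17.44 cm², x = 5.45 cm, Ī = 172.7 cm⁴.
Centroid: x̄ = ΣA·x / ΣA = 11.2 cm.
Transfer each piece to the centroidal y-axis using Ī + A·d² with d = x − 11.2:
  web: d = 0 cm → contributes +0.18 cm⁴
  top flange (beyond web): d = 5.75 cm → contributes +749.3 cm⁴
  bottom flange (beyond web): d = -5.75 cm → contributes +749.3 cm⁴
Total I = 1 499 cm⁴.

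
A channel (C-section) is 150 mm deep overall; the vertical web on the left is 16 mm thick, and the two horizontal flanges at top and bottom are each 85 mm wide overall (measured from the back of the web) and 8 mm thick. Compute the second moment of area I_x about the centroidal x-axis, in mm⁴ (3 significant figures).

Treat the section as a set of non-overlapping primitives; coordinates are from the bounding-box lower-left.
Web: 16 × 150, A = 2 400 mm², y = 75 mm, Ī = 4 500 000 mm⁴.
Top flange (beyond web): 69 × 8, A = 552 mm², y = 146 mm, Ī = 2 944 mm⁴.
Bottom flange (beyond web): 69 × 8, A = 552 mm², y = 4 mm, Ī = 2 944 mm⁴.
By symmetry the centroid is at mid-height, ȳ = 75 mm.
Transfer each piece to the centroidal x-axis using Ī + A·d² with d = y − 75:
  web: d = 0 mm → contributes +4 500 000 mm⁴
  top flange (beyond web): d = 71 mm → contributes +2 785 576 mm⁴
  bottom flange (beyond web): d = -71 mm → contributes +2 785 576 mm⁴
Total I = 10 071 152 mm⁴.

I_x ≈ 1.01 × 10⁷ mm⁴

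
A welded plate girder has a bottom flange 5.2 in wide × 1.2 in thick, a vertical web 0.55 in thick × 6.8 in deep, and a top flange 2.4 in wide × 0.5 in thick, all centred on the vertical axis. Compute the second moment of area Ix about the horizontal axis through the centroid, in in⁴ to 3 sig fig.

Treat the section as a set of non-overlapping primitives; coordinates are from the bounding-box lower-left.
Bottom plate: 5.2 × 1.2, A = 6.24 in², y = 0.6 in, Ī = 0.7488 in⁴.
Web plate: 0.55 × 6.8, A = 3.74 in², y = 4.6 in, Ī = 14.411 in⁴.
Top plate: 2.4 × 0.5, A = 1.2 in², y = 8.25 in, Ī = 0.025 in⁴.
Centroid: ȳ = ΣA·y / ΣA = 2.7592 in.
Transfer each piece to the horizontal axis through the centroid using Ī + A·d² with d = y − 2.7592:
  bottom plate: d = -2.1592 in → contributes +29.841 in⁴
  web plate: d = 1.8408 in → contributes +27.084 in⁴
  top plate: d = 5.4908 in → contributes +36.203 in⁴
Total I = 93.129 in⁴.

Ix ≈ 93.1 in⁴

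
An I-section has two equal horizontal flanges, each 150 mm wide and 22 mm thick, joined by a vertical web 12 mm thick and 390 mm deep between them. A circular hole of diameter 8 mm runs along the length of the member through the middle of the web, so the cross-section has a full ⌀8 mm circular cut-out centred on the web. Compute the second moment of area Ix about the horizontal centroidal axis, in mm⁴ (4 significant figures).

Treat the section as a set of non-overlapping primitives; coordinates are from the bounding-box lower-left.
Bottom flange: 150 × 22, A = 3 300 mm², y = 11 mm, Ī = 133 100 mm⁴.
Web: 12 × 390, A = 4 680 mm², y = 217 mm, Ī = 59 319 000 mm⁴.
Top flange: 150 × 22, A = 3 300 mm², y = 423 mm, Ī = 133 100 mm⁴.
Hole (subtracted): ⌀8, A = 50.2655 mm², y = 217 mm, Ī = 201.062 mm⁴.
By symmetry the centroid is at mid-height, ȳ = 217 mm.
Transfer each piece to the horizontal centroidal axis using Ī + A·d² with d = y − 217:
  bottom flange: d = -206 mm → contributes +140 171 900 mm⁴
  web: d = 0 mm → contributes +59 319 000 mm⁴
  top flange: d = 206 mm → contributes +140 171 900 mm⁴
  hole: d = 0 mm → contributes −201.062 mm⁴
Total I = 339 662 599 mm⁴.

Ix ≈ 3.397 × 10⁸ mm⁴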